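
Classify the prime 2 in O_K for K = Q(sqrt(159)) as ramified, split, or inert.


K = Q(sqrt(159)). Since d mod 4 = 3, disc(K) = 636.
Check p | disc: 636 mod 2 = 0.
p divides disc, so p ramifies: (p) = P^2 with e=2, f=1, g=1.
Therefore p is ramified.

ramified


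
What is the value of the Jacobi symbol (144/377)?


Compute (144/377) via quadratic reciprocity:
  pull out 2: (2/377) = +1  (since 377 mod 8 = 1)
  pull out 2: (2/377) = +1  (since 377 mod 8 = 1)
  pull out 2: (2/377) = +1  (since 377 mod 8 = 1)
  pull out 2: (2/377) = +1  (since 377 mod 8 = 1)
  reciprocity: (9/377) -> +(377/9)
  reduce: (8/9)
  pull out 2: (2/9) = +1  (since 9 mod 8 = 1)
  pull out 2: (2/9) = +1  (since 9 mod 8 = 1)
  pull out 2: (2/9) = +1  (since 9 mod 8 = 1)
  (1/9) = 1
Product of signs = 1

1


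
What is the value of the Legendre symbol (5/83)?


p = 83 is prime, so compute (5/83) with the reciprocity algorithm (Jacobi-symbol steps: pull out 2s via (2/n), flip via reciprocity, reduce):
  reciprocity: (5/83) -> +(83/5)
  reduce: (3/5)
  reciprocity: (3/5) -> +(5/3)
  reduce: (2/3)
  pull out 2: (2/3) = -1  (since 3 mod 8 = 3)
  (1/3) = 1
Product of signs = -1
(5/83) = -1

-1


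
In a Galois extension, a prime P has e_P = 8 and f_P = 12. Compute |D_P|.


|D_P| = e * f
= 8 * 12
= 96

96


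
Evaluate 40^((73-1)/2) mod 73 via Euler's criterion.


p = 73 is prime and the exponent is (p-1)/2 = 36, so by Euler's criterion 40^36 = (40/73) = +1 or -1 mod 73.
Compute by square-and-multiply:
  36 = 32 + 4 (binary 100100)
  Repeated squaring mod 73: 40^1 = 40, 40^2 = 67, 40^4 = 36, 40^8 = 55, 40^16 = 32, 40^32 = 2
  40^36 = 40^32 * 40^4 = 2 * 36 mod 73
    2 * 36 = 72 = 72 mod 73
  40^36 = 72 mod 73
Result 72 = p - 1 = -1 mod 73: 40 is a quadratic non-residue mod 73. As a residue in [0, p-1] the value is 72.
40^36 mod 73 = 72

72


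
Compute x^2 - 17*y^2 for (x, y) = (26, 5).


x^2 - d*y^2
= 26^2 - 17*5^2
= 676 - 425
= 251

251


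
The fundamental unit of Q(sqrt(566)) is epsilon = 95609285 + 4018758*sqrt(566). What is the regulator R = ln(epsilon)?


epsilon = 95609285 + 4018758*sqrt(566)
= 1.9122e+08
R = ln(1.9122e+08)
= 19.0689

19.0689


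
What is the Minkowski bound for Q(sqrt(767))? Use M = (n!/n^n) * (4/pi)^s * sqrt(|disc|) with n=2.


d = 767, d mod 4 = 3, so disc(K) = 4d = 3068; |disc(K)| = 3068
Real quadratic field, so n = 2, s = r2 = 0, r1 = 2
M = (n!/n^n) * (4/pi)^s * sqrt(|disc(K)|) = (2!/2^2) * (4/pi)^0 * sqrt(3068)
= 0.5 * 1.000000 * 55.389530
= 27.6948

27.6948


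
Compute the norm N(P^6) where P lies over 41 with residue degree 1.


N(P^a) = p^(a*f)
= 41^(6*1)
= 41^6
= 4750104241

4750104241


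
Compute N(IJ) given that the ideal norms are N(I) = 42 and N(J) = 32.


N(IJ) = N(I) * N(J)
= 42 * 32
= 1344

1344


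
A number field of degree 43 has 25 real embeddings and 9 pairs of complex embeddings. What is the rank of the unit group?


By Dirichlet's unit theorem:
rank = r1 + r2 - 1
= 25 + 9 - 1
= 33

33


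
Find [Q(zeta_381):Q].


The degree equals Euler's totient phi(381).
381 = 3 * 127
phi(381) = 252

252


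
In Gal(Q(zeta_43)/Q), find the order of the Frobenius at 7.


The Frobenius at p in Gal(Q(zeta_n)/Q) = (Z/nZ)* is the class of p, so its order is ord_43(7), the smallest k >= 1 with 7^k = 1 mod 43.
n = 43 = 43, phi(43) = 42; the order divides phi(n).
Divisors of 42: 1, 2, 3, 6, 7, 14, 21, 42
Repeated squaring mod 43: 7^1 = 7, 7^2 = 6, 7^4 = 36, 7^8 = 6, 7^16 = 36, 7^32 = 6
Test divisors in increasing order:
  k=1: 7^1 = 7 mod 43
  k=2: 7^2 = 6 mod 43
  k=3: 7^3 = 6 * 7 = 42 mod 43
  k=6: 7^6 = 36 * 6 = 1 mod 43  <- first divisor giving 1
Order = 6

6


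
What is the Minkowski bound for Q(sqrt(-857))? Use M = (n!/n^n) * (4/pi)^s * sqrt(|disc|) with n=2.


d = -857, d mod 4 = 3, so disc(K) = 4d = -3428; |disc(K)| = 3428
Imaginary quadratic field, so n = 2, s = r2 = 1, r1 = 0
M = (n!/n^n) * (4/pi)^s * sqrt(|disc(K)|) = (2!/2^2) * (4/pi)^1 * sqrt(3428)
= 0.5 * 1.273240 * 58.549125
= 37.2735

37.2735


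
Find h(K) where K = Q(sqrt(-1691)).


K = Q(sqrt(-1691)). d mod 4 = 1, so D = disc(K) = d = -1691
h(K) equals the number of primitive reduced positive-definite forms (a, b, c) = a*x^2 + b*x*y + c*y^2 with b^2 - 4ac = D,
where reduced means |b| <= a <= c, with b >= 0 whenever |b| = a or a = c, and primitive means gcd(a, b, c) = 1.
Reduced forces 3a^2 <= |D| = 1691, so 1 <= a <= 23; b must have the parity of D, and c = (b^2 - D)/(4a) must be an integer >= a.
Enumerate a = 1..23, b in [-a, a]:
  a=1: (1, 1, 423)  [1]
  a=2: none
  a=3: (3, -1, 141), (3, 1, 141)  [2]
  a=4: none
  a=5: (5, -3, 85), (5, 3, 85)  [2]
  a=6..8: none
  a=9: (9, -1, 47), (9, 1, 47)  [2]
  a=10: none
  a=11: (11, -5, 39), (11, 5, 39)  [2]
  a=12: none
  a=13: (13, -5, 33), (13, 5, 33)  [2]
  a=14: none
  a=15: (15, -13, 31), (15, -7, 29), (15, 7, 29), (15, 13, 31)  [4]
  a=16: none
  a=17: (17, -3, 25), (17, 3, 25)  [2]
  a=18: none
  a=19: (19, 19, 27)  [1]
  a=20..23: none
Total reduced forms: 1 + 2 + 2 + 2 + 2 + 2 + 4 + 2 + 1 = 18
h = 18

18


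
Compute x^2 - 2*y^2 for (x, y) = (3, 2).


x^2 - d*y^2
= 3^2 - 2*2^2
= 9 - 8
= 1

1


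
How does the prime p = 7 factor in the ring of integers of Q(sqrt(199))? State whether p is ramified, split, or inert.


K = Q(sqrt(199)). Since d mod 4 = 3, disc(K) = 796.
Check p | disc: 796 mod 7 = 5.
p does not divide disc. Compute Legendre symbol (d/p):
3^((7-1)/2) mod 7 = -1
(d/p) = -1, so p is inert: (p) stays prime with e=1, f=2, g=1.
Therefore p is inert.

inert


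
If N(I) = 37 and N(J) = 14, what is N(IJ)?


N(IJ) = N(I) * N(J)
= 37 * 14
= 518

518


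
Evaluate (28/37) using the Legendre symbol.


p = 37 is prime, so compute (28/37) with the reciprocity algorithm (Jacobi-symbol steps: pull out 2s via (2/n), flip via reciprocity, reduce):
  pull out 2: (2/37) = -1  (since 37 mod 8 = 5)
  pull out 2: (2/37) = -1  (since 37 mod 8 = 5)
  reciprocity: (7/37) -> +(37/7)
  reduce: (2/7)
  pull out 2: (2/7) = +1  (since 7 mod 8 = 7)
  (1/7) = 1
Product of signs = 1
(28/37) = 1

1


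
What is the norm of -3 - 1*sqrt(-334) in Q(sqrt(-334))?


N(a + b*sqrt(d)) = a^2 - d*b^2
= (-3)^2 - (-334)*(-1)^2
= 9 + 334
= 343

343


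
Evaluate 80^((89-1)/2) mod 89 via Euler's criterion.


p = 89 is prime and the exponent is (p-1)/2 = 44, so by Euler's criterion 80^44 = (80/89) = +1 or -1 mod 89.
Compute by square-and-multiply:
  44 = 32 + 8 + 4 (binary 101100)
  Repeated squaring mod 89: 80^1 = 80, 80^2 = 81, 80^4 = 64, 80^8 = 2, 80^16 = 4, 80^32 = 16
  80^44 = 80^32 * 80^8 * 80^4 = 16 * 2 * 64 mod 89
    16 * 2 = 32 = 32 mod 89
    32 * 64 = 2048 = 1 mod 89
  80^44 = 1 mod 89
Result 1: 80 is a quadratic residue mod 89.
80^44 mod 89 = 1

1


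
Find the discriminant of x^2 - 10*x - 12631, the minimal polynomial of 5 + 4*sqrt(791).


The element 5 + 4*sqrt(791) has minimal polynomial:
x^2 - 10*x - 12631
Discriminant = (-10)^2 - 4*(-12631)
= 100 + 50524
= 50624

50624


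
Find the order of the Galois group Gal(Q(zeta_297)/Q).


|Gal(Q(zeta_297)/Q)| = phi(297)
= 180

180


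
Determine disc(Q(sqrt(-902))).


For K = Q(sqrt(d)) with d squarefree: disc(K) = d if d = 1 mod 4, and disc(K) = 4d if d = 2 or 3 mod 4.
Here d = -902, and d mod 4 = 2.
d = 2 mod 4, not 1 (O_K = Z[sqrt(d)]), so disc(K) = 4d = 4 * (-902) = -3608

-3608


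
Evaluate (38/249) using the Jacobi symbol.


Compute (38/249) via quadratic reciprocity:
  pull out 2: (2/249) = +1  (since 249 mod 8 = 1)
  reciprocity: (19/249) -> +(249/19)
  reduce: (2/19)
  pull out 2: (2/19) = -1  (since 19 mod 8 = 3)
  (1/19) = 1
Product of signs = -1

-1


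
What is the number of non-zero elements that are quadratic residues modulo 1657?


For prime p, the number of non-zero quadratic residues is (p-1)/2.
= (1657-1)/2
= 828

828


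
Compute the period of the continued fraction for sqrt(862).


Run the CF algorithm for sqrt(862).
a_0 = floor(sqrt(862)) = 29; set m_0=0, q_0=1.
Recurrence: m' = q*a - m,  q' = (d - m'^2)/q,  a' = floor((a_0 + m')/q').
  step 1: m=29, q=21, a=2
  step 2: m=13, q=33, a=1
  step 3: m=20, q=14, a=3
  step 4: m=22, q=27, a=1
  step 5: m=5, q=31, a=1
  step 6: m=26, q=6, a=9
  step 7: m=28, q=13, a=4
  step 8: m=24, q=22, a=2
  step 9: m=20, q=21, a=2
  step 10: m=22, q=18, a=2
  step 11: m=14, q=37, a=1
  step 12: m=23, q=9, a=5
  step 13: m=22, q=42, a=1
  step 14: m=20, q=11, a=4
  step 15: m=24, q=26, a=2
  step 16: m=28, q=3, a=19
  step 17: m=29, q=7, a=8
  step 18: m=27, q=19, a=2
  step 19: m=11, q=39, a=1
  step 20: m=28, q=2, a=28
  step 21: m=28, q=39, a=1
  step 22: m=11, q=19, a=2
  step 23: m=27, q=7, a=8
  step 24: m=29, q=3, a=19
  step 25: m=28, q=26, a=2
  step 26: m=24, q=11, a=4
  step 27: m=20, q=42, a=1
  step 28: m=22, q=9, a=5
  step 29: m=23, q=37, a=1
  step 30: m=14, q=18, a=2
  step 31: m=22, q=21, a=2
  step 32: m=20, q=22, a=2
  step 33: m=24, q=13, a=4
  step 34: m=28, q=6, a=9
  step 35: m=26, q=31, a=1
  step 36: m=5, q=27, a=1
  step 37: m=22, q=14, a=3
  step 38: m=20, q=33, a=1
  step 39: m=13, q=21, a=2
  step 40: m=29, q=1, a=58
a_40 = 2*a_0 = 58, so the period closes here.
sqrt(862) = [29; 2, 1, 3, 1, 1, 9, 4, 2, 2, 2, 1, 5, 1, 4, 2, 19, 8, 2, 1, 28, 1, 2, 8, 19, 2, 4, 1, 5, 1, 2, 2, 2, 4, 9, 1, 1, 3, 1, 2, 58]
Period length = 40

40


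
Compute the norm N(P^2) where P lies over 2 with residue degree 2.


N(P^a) = p^(a*f)
= 2^(2*2)
= 2^4
= 16

16


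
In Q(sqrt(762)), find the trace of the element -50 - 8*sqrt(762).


Tr(a + b*sqrt(d)) = (a + b*sqrt(d)) + (a - b*sqrt(d)) = 2a
= 2 * (-50)
= -100

-100


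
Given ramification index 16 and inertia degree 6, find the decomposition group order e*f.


|D_P| = e * f
= 16 * 6
= 96

96


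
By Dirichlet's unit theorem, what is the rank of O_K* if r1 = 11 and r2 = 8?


By Dirichlet's unit theorem:
rank = r1 + r2 - 1
= 11 + 8 - 1
= 18

18


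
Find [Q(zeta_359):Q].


The degree equals Euler's totient phi(359).
359 = 359
phi(359) = 358

358


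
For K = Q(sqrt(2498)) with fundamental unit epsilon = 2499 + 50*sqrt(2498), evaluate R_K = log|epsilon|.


epsilon = 2499 + 50*sqrt(2498)
= 4997.9998
R = ln(4997.9998)
= 8.5168

8.5168


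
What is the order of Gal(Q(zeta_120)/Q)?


|Gal(Q(zeta_120)/Q)| = phi(120)
= 32

32


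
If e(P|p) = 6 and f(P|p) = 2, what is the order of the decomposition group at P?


|D_P| = e * f
= 6 * 2
= 12

12


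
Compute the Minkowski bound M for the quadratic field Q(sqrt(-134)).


d = -134, d mod 4 = 2, so disc(K) = 4d = -536; |disc(K)| = 536
Imaginary quadratic field, so n = 2, s = r2 = 1, r1 = 0
M = (n!/n^n) * (4/pi)^s * sqrt(|disc(K)|) = (2!/2^2) * (4/pi)^1 * sqrt(536)
= 0.5 * 1.273240 * 23.151674
= 14.7388

14.7388


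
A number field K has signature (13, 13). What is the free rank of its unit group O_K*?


By Dirichlet's unit theorem:
rank = r1 + r2 - 1
= 13 + 13 - 1
= 25

25


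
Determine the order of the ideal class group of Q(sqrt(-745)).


K = Q(sqrt(-745)). d mod 4 = 3, so D = disc(K) = 4d = -2980
h(K) equals the number of primitive reduced positive-definite forms (a, b, c) = a*x^2 + b*x*y + c*y^2 with b^2 - 4ac = D,
where reduced means |b| <= a <= c, with b >= 0 whenever |b| = a or a = c, and primitive means gcd(a, b, c) = 1.
Reduced forces 3a^2 <= |D| = 2980, so 1 <= a <= 31; b must have the parity of D, and c = (b^2 - D)/(4a) must be an integer >= a.
Enumerate a = 1..31, b in [-a, a]:
  a=1: (1, 0, 745)  [1]
  a=2: (2, 2, 373)  [1]
  a=3..4: none
  a=5: (5, 0, 149)  [1]
  a=6: none
  a=7: (7, -4, 107), (7, 4, 107)  [2]
  a=8..9: none
  a=10: (10, 10, 77)  [1]
  a=11: (11, -10, 70), (11, 10, 70)  [2]
  a=12: none
  a=13: (13, -6, 58), (13, 6, 58)  [2]
  a=14: (14, -10, 55), (14, 10, 55)  [2]
  a=15..21: none
  a=22: (22, -10, 35), (22, 10, 35)  [2]
  a=23..25: none
  a=26: (26, -6, 29), (26, 6, 29)  [2]
  a=27..31: none
Total reduced forms: 1 + 1 + 1 + 2 + 1 + 2 + 2 + 2 + 2 + 2 = 16
h = 16

16


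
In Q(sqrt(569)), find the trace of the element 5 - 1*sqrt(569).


Tr(a + b*sqrt(d)) = (a + b*sqrt(d)) + (a - b*sqrt(d)) = 2a
= 2 * (5)
= 10

10


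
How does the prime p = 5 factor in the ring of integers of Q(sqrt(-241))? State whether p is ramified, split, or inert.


K = Q(sqrt(-241)). Since d mod 4 = 3, disc(K) = -964.
Check p | disc: -964 mod 5 = 1.
p does not divide disc. Compute Legendre symbol (d/p):
4^((5-1)/2) mod 5 = 1
(d/p) = 1, so p splits: (p) = P*P' with e=1, f=1, g=2.
Therefore p is split.

split


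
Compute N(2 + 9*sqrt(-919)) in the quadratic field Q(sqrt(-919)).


N(a + b*sqrt(d)) = a^2 - d*b^2
= (2)^2 - (-919)*(9)^2
= 4 + 74439
= 74443

74443


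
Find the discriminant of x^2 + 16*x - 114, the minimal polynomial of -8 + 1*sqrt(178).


The element -8 + 1*sqrt(178) has minimal polynomial:
x^2 + 16*x - 114
Discriminant = (16)^2 - 4*(-114)
= 256 + 456
= 712

712


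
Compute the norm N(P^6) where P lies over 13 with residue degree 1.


N(P^a) = p^(a*f)
= 13^(6*1)
= 13^6
= 4826809

4826809


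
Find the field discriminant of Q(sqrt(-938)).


For K = Q(sqrt(d)) with d squarefree: disc(K) = d if d = 1 mod 4, and disc(K) = 4d if d = 2 or 3 mod 4.
Here d = -938, and d mod 4 = 2.
d = 2 mod 4, not 1 (O_K = Z[sqrt(d)]), so disc(K) = 4d = 4 * (-938) = -3752

-3752


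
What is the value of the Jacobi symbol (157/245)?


Compute (157/245) via quadratic reciprocity:
  reciprocity: (157/245) -> +(245/157)
  reduce: (88/157)
  pull out 2: (2/157) = -1  (since 157 mod 8 = 5)
  pull out 2: (2/157) = -1  (since 157 mod 8 = 5)
  pull out 2: (2/157) = -1  (since 157 mod 8 = 5)
  reciprocity: (11/157) -> +(157/11)
  reduce: (3/11)
  reciprocity: (3/11) -> -(11/3)
  reduce: (2/3)
  pull out 2: (2/3) = -1  (since 3 mod 8 = 3)
  (1/3) = 1
Product of signs = -1

-1


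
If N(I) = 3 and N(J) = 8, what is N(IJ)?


N(IJ) = N(I) * N(J)
= 3 * 8
= 24

24


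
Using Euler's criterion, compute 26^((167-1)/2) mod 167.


p = 167 is prime and the exponent is (p-1)/2 = 83, so by Euler's criterion 26^83 = (26/167) = +1 or -1 mod 167.
Compute by square-and-multiply:
  83 = 64 + 16 + 2 + 1 (binary 1010011)
  Repeated squaring mod 167: 26^1 = 26, 26^2 = 8, 26^4 = 64, 26^8 = 88, 26^16 = 62, 26^32 = 3, 26^64 = 9
  26^83 = 26^64 * 26^16 * 26^2 * 26^1 = 9 * 62 * 8 * 26 mod 167
    9 * 62 = 558 = 57 mod 167
    57 * 8 = 456 = 122 mod 167
    122 * 26 = 3172 = 166 mod 167
  26^83 = 166 mod 167
Result 166 = p - 1 = -1 mod 167: 26 is a quadratic non-residue mod 167. As a residue in [0, p-1] the value is 166.
26^83 mod 167 = 166

166


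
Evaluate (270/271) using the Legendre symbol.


p = 271 is prime, so compute (270/271) with the reciprocity algorithm (Jacobi-symbol steps: pull out 2s via (2/n), flip via reciprocity, reduce):
  pull out 2: (2/271) = +1  (since 271 mod 8 = 7)
  reciprocity: (135/271) -> -(271/135)
  reduce: (1/135)
  (1/135) = 1
Product of signs = -1
(270/271) = -1

-1


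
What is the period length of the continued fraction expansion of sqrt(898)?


Run the CF algorithm for sqrt(898).
a_0 = floor(sqrt(898)) = 29; set m_0=0, q_0=1.
Recurrence: m' = q*a - m,  q' = (d - m'^2)/q,  a' = floor((a_0 + m')/q').
  step 1: m=29, q=57, a=1
  step 2: m=28, q=2, a=28
  step 3: m=28, q=57, a=1
  step 4: m=29, q=1, a=58
a_4 = 2*a_0 = 58, so the period closes here.
sqrt(898) = [29; 1, 28, 1, 58]
Period length = 4

4


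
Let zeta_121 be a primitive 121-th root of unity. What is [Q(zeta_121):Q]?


The degree equals Euler's totient phi(121).
121 = 11^2
phi(121) = 110

110


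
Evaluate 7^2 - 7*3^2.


x^2 - d*y^2
= 7^2 - 7*3^2
= 49 - 63
= -14

-14


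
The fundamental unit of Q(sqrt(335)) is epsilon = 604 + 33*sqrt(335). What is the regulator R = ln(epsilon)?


epsilon = 604 + 33*sqrt(335)
= 1207.9992
R = ln(1207.9992)
= 7.0967

7.0967


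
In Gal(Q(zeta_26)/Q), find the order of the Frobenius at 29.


The Frobenius at p in Gal(Q(zeta_n)/Q) = (Z/nZ)* is the class of p, so its order is ord_26(29), the smallest k >= 1 with 29^k = 1 mod 26.
n = 26 = 2 * 13, phi(26) = 12; the order divides phi(n).
Divisors of 12: 1, 2, 3, 4, 6, 12
Repeated squaring mod 26: 29^1 = 3, 29^2 = 9, 29^4 = 3, 29^8 = 9
Test divisors in increasing order:
  k=1: 29^1 = 3 mod 26
  k=2: 29^2 = 9 mod 26
  k=3: 29^3 = 9 * 3 = 1 mod 26  <- first divisor giving 1
Order = 3

3


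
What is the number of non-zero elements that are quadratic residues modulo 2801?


For prime p, the number of non-zero quadratic residues is (p-1)/2.
= (2801-1)/2
= 1400

1400


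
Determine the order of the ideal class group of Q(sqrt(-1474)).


K = Q(sqrt(-1474)). d mod 4 = 2, so D = disc(K) = 4d = -5896
h(K) equals the number of primitive reduced positive-definite forms (a, b, c) = a*x^2 + b*x*y + c*y^2 with b^2 - 4ac = D,
where reduced means |b| <= a <= c, with b >= 0 whenever |b| = a or a = c, and primitive means gcd(a, b, c) = 1.
Reduced forces 3a^2 <= |D| = 5896, so 1 <= a <= 44; b must have the parity of D, and c = (b^2 - D)/(4a) must be an integer >= a.
Enumerate a = 1..44, b in [-a, a]:
  a=1: (1, 0, 1474)  [1]
  a=2: (2, 0, 737)  [1]
  a=3..4: none
  a=5: (5, -2, 295), (5, 2, 295)  [2]
  a=6..9: none
  a=10: (10, -8, 149), (10, 8, 149)  [2]
  a=11: (11, 0, 134)  [1]
  a=12..21: none
  a=22: (22, 0, 67)  [1]
  a=23..24: none
  a=25: (25, -2, 59), (25, 2, 59)  [2]
  a=26..28: none
  a=29: (29, -22, 55), (29, 22, 55)  [2]
  a=30: none
  a=31: (31, -26, 53), (31, 26, 53)  [2]
  a=32..40: none
  a=41: (41, -34, 43), (41, 34, 43)  [2]
  a=42..44: none
Total reduced forms: 1 + 1 + 2 + 2 + 1 + 1 + 2 + 2 + 2 + 2 = 16
h = 16

16


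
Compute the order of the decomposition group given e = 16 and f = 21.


|D_P| = e * f
= 16 * 21
= 336

336


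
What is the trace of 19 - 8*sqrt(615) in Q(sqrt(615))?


Tr(a + b*sqrt(d)) = (a + b*sqrt(d)) + (a - b*sqrt(d)) = 2a
= 2 * (19)
= 38

38


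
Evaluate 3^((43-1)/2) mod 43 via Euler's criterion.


p = 43 is prime and the exponent is (p-1)/2 = 21, so by Euler's criterion 3^21 = (3/43) = +1 or -1 mod 43.
Compute by square-and-multiply:
  21 = 16 + 4 + 1 (binary 10101)
  Repeated squaring mod 43: 3^1 = 3, 3^2 = 9, 3^4 = 38, 3^8 = 25, 3^16 = 23
  3^21 = 3^16 * 3^4 * 3^1 = 23 * 38 * 3 mod 43
    23 * 38 = 874 = 14 mod 43
    14 * 3 = 42 = 42 mod 43
  3^21 = 42 mod 43
Result 42 = p - 1 = -1 mod 43: 3 is a quadratic non-residue mod 43. As a residue in [0, p-1] the value is 42.
3^21 mod 43 = 42

42


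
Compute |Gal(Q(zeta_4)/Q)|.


|Gal(Q(zeta_4)/Q)| = phi(4)
= 2

2


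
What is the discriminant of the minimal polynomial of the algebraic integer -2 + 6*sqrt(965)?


The element -2 + 6*sqrt(965) has minimal polynomial:
x^2 + 4*x - 34736
Discriminant = (4)^2 - 4*(-34736)
= 16 + 138944
= 138960

138960


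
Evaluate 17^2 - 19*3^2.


x^2 - d*y^2
= 17^2 - 19*3^2
= 289 - 171
= 118

118


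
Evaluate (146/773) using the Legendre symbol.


p = 773 is prime, so compute (146/773) with the reciprocity algorithm (Jacobi-symbol steps: pull out 2s via (2/n), flip via reciprocity, reduce):
  pull out 2: (2/773) = -1  (since 773 mod 8 = 5)
  reciprocity: (73/773) -> +(773/73)
  reduce: (43/73)
  reciprocity: (43/73) -> +(73/43)
  reduce: (30/43)
  pull out 2: (2/43) = -1  (since 43 mod 8 = 3)
  reciprocity: (15/43) -> -(43/15)
  reduce: (13/15)
  reciprocity: (13/15) -> +(15/13)
  reduce: (2/13)
  pull out 2: (2/13) = -1  (since 13 mod 8 = 5)
  (1/13) = 1
Product of signs = 1
(146/773) = 1

1


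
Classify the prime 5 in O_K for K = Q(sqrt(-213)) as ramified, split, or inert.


K = Q(sqrt(-213)). Since d mod 4 = 3, disc(K) = -852.
Check p | disc: -852 mod 5 = 3.
p does not divide disc. Compute Legendre symbol (d/p):
2^((5-1)/2) mod 5 = -1
(d/p) = -1, so p is inert: (p) stays prime with e=1, f=2, g=1.
Therefore p is inert.

inert


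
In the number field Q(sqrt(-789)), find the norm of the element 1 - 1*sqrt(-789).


N(a + b*sqrt(d)) = a^2 - d*b^2
= (1)^2 - (-789)*(-1)^2
= 1 + 789
= 790

790


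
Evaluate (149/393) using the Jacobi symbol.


Compute (149/393) via quadratic reciprocity:
  reciprocity: (149/393) -> +(393/149)
  reduce: (95/149)
  reciprocity: (95/149) -> +(149/95)
  reduce: (54/95)
  pull out 2: (2/95) = +1  (since 95 mod 8 = 7)
  reciprocity: (27/95) -> -(95/27)
  reduce: (14/27)
  pull out 2: (2/27) = -1  (since 27 mod 8 = 3)
  reciprocity: (7/27) -> -(27/7)
  reduce: (6/7)
  pull out 2: (2/7) = +1  (since 7 mod 8 = 7)
  reciprocity: (3/7) -> -(7/3)
  reduce: (1/3)
  (1/3) = 1
Product of signs = 1

1


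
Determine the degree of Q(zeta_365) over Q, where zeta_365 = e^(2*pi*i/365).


The degree equals Euler's totient phi(365).
365 = 5 * 73
phi(365) = 288

288


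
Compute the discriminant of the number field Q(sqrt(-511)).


For K = Q(sqrt(d)) with d squarefree: disc(K) = d if d = 1 mod 4, and disc(K) = 4d if d = 2 or 3 mod 4.
Here d = -511, and d mod 4 = 1.
d = 1 mod 4 (O_K = Z[(1+sqrt(d))/2]), so disc(K) = d = -511

-511


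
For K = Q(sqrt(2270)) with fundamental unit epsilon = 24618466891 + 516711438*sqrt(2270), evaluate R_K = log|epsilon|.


epsilon = 24618466891 + 516711438*sqrt(2270)
= 4.9237e+10
R = ln(4.9237e+10)
= 24.6199

24.6199


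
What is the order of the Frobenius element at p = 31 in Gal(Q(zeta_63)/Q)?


The Frobenius at p in Gal(Q(zeta_n)/Q) = (Z/nZ)* is the class of p, so its order is ord_63(31), the smallest k >= 1 with 31^k = 1 mod 63.
n = 63 = 3^2 * 7, phi(63) = 36; the order divides phi(n).
Divisors of 36: 1, 2, 3, 4, 6, 9, 12, 18, 36
Repeated squaring mod 63: 31^1 = 31, 31^2 = 16, 31^4 = 4, 31^8 = 16, 31^16 = 4, 31^32 = 16
Test divisors in increasing order:
  k=1: 31^1 = 31 mod 63
  k=2: 31^2 = 16 mod 63
  k=3: 31^3 = 16 * 31 = 55 mod 63
  k=4: 31^4 = 4 mod 63
  k=6: 31^6 = 4 * 16 = 1 mod 63  <- first divisor giving 1
Order = 6

6


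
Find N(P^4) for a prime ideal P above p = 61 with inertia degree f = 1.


N(P^a) = p^(a*f)
= 61^(4*1)
= 61^4
= 13845841

13845841


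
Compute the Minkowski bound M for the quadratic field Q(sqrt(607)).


d = 607, d mod 4 = 3, so disc(K) = 4d = 2428; |disc(K)| = 2428
Real quadratic field, so n = 2, s = r2 = 0, r1 = 2
M = (n!/n^n) * (4/pi)^s * sqrt(|disc(K)|) = (2!/2^2) * (4/pi)^0 * sqrt(2428)
= 0.5 * 1.000000 * 49.274740
= 24.6374

24.6374


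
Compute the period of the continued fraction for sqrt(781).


Run the CF algorithm for sqrt(781).
a_0 = floor(sqrt(781)) = 27; set m_0=0, q_0=1.
Recurrence: m' = q*a - m,  q' = (d - m'^2)/q,  a' = floor((a_0 + m')/q').
  step 1: m=27, q=52, a=1
  step 2: m=25, q=3, a=17
  step 3: m=26, q=35, a=1
  step 4: m=9, q=20, a=1
  step 5: m=11, q=33, a=1
  step 6: m=22, q=9, a=5
  step 7: m=23, q=28, a=1
  step 8: m=5, q=27, a=1
  step 9: m=22, q=11, a=4
  step 10: m=22, q=27, a=1
  step 11: m=5, q=28, a=1
  step 12: m=23, q=9, a=5
  step 13: m=22, q=33, a=1
  step 14: m=11, q=20, a=1
  step 15: m=9, q=35, a=1
  step 16: m=26, q=3, a=17
  step 17: m=25, q=52, a=1
  step 18: m=27, q=1, a=54
a_18 = 2*a_0 = 54, so the period closes here.
sqrt(781) = [27; 1, 17, 1, 1, 1, 5, 1, 1, 4, 1, 1, 5, 1, 1, 1, 17, 1, 54]
Period length = 18

18


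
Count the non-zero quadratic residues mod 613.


For prime p, the number of non-zero quadratic residues is (p-1)/2.
= (613-1)/2
= 306

306


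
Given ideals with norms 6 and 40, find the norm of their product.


N(IJ) = N(I) * N(J)
= 6 * 40
= 240

240


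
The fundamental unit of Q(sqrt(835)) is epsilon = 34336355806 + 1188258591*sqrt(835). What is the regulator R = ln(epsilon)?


epsilon = 34336355806 + 1188258591*sqrt(835)
= 6.8673e+10
R = ln(6.8673e+10)
= 24.9526

24.9526


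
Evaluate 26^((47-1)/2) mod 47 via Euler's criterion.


p = 47 is prime and the exponent is (p-1)/2 = 23, so by Euler's criterion 26^23 = (26/47) = +1 or -1 mod 47.
Compute by square-and-multiply:
  23 = 16 + 4 + 2 + 1 (binary 10111)
  Repeated squaring mod 47: 26^1 = 26, 26^2 = 18, 26^4 = 42, 26^8 = 25, 26^16 = 14
  26^23 = 26^16 * 26^4 * 26^2 * 26^1 = 14 * 42 * 18 * 26 mod 47
    14 * 42 = 588 = 24 mod 47
    24 * 18 = 432 = 9 mod 47
    9 * 26 = 234 = 46 mod 47
  26^23 = 46 mod 47
Result 46 = p - 1 = -1 mod 47: 26 is a quadratic non-residue mod 47. As a residue in [0, p-1] the value is 46.
26^23 mod 47 = 46

46


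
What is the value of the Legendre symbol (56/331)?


p = 331 is prime, so compute (56/331) with the reciprocity algorithm (Jacobi-symbol steps: pull out 2s via (2/n), flip via reciprocity, reduce):
  pull out 2: (2/331) = -1  (since 331 mod 8 = 3)
  pull out 2: (2/331) = -1  (since 331 mod 8 = 3)
  pull out 2: (2/331) = -1  (since 331 mod 8 = 3)
  reciprocity: (7/331) -> -(331/7)
  reduce: (2/7)
  pull out 2: (2/7) = +1  (since 7 mod 8 = 7)
  (1/7) = 1
Product of signs = 1
(56/331) = 1

1


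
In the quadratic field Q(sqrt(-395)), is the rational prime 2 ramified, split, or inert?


K = Q(sqrt(-395)). Since d mod 4 = 1, disc(K) = -395.
Check p | disc: -395 mod 2 = 1.
p=2 does not divide disc (d is 1 mod 4). 2 splits iff d = 1 mod 8.
d mod 8 = 5, so (d/2) = -1.
(d/p) = -1, so p is inert: (p) stays prime with e=1, f=2, g=1.
Therefore p is inert.

inert


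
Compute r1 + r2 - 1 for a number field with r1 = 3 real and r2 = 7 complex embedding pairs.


By Dirichlet's unit theorem:
rank = r1 + r2 - 1
= 3 + 7 - 1
= 9

9


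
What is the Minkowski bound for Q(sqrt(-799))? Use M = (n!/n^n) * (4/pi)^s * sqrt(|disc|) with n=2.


d = -799, d mod 4 = 1, so disc(K) = d = -799; |disc(K)| = 799
Imaginary quadratic field, so n = 2, s = r2 = 1, r1 = 0
M = (n!/n^n) * (4/pi)^s * sqrt(|disc(K)|) = (2!/2^2) * (4/pi)^1 * sqrt(799)
= 0.5 * 1.273240 * 28.266588
= 17.9951

17.9951


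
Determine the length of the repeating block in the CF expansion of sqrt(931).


Run the CF algorithm for sqrt(931).
a_0 = floor(sqrt(931)) = 30; set m_0=0, q_0=1.
Recurrence: m' = q*a - m,  q' = (d - m'^2)/q,  a' = floor((a_0 + m')/q').
  step 1: m=30, q=31, a=1
  step 2: m=1, q=30, a=1
  step 3: m=29, q=3, a=19
  step 4: m=28, q=49, a=1
  step 5: m=21, q=10, a=5
  step 6: m=29, q=9, a=6
  step 7: m=25, q=34, a=1
  step 8: m=9, q=25, a=1
  step 9: m=16, q=27, a=1
  step 10: m=11, q=30, a=1
  step 11: m=19, q=19, a=2
  step 12: m=19, q=30, a=1
  step 13: m=11, q=27, a=1
  step 14: m=16, q=25, a=1
  step 15: m=9, q=34, a=1
  step 16: m=25, q=9, a=6
  step 17: m=29, q=10, a=5
  step 18: m=21, q=49, a=1
  step 19: m=28, q=3, a=19
  step 20: m=29, q=30, a=1
  step 21: m=1, q=31, a=1
  step 22: m=30, q=1, a=60
a_22 = 2*a_0 = 60, so the period closes here.
sqrt(931) = [30; 1, 1, 19, 1, 5, 6, 1, 1, 1, 1, 2, 1, 1, 1, 1, 6, 5, 1, 19, 1, 1, 60]
Period length = 22

22


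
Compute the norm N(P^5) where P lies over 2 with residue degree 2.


N(P^a) = p^(a*f)
= 2^(5*2)
= 2^10
= 1024

1024


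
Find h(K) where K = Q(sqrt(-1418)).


K = Q(sqrt(-1418)). d mod 4 = 2, so D = disc(K) = 4d = -5672
h(K) equals the number of primitive reduced positive-definite forms (a, b, c) = a*x^2 + b*x*y + c*y^2 with b^2 - 4ac = D,
where reduced means |b| <= a <= c, with b >= 0 whenever |b| = a or a = c, and primitive means gcd(a, b, c) = 1.
Reduced forces 3a^2 <= |D| = 5672, so 1 <= a <= 43; b must have the parity of D, and c = (b^2 - D)/(4a) must be an integer >= a.
Enumerate a = 1..43, b in [-a, a]:
  a=1: (1, 0, 1418)  [1]
  a=2: (2, 0, 709)  [1]
  a=3: (3, -2, 473), (3, 2, 473)  [2]
  a=4..5: none
  a=6: (6, -4, 237), (6, 4, 237)  [2]
  a=7..8: none
  a=9: (9, -4, 158), (9, 4, 158)  [2]
  a=10: none
  a=11: (11, -2, 129), (11, 2, 129)  [2]
  a=12: none
  a=13: (13, -10, 111), (13, 10, 111)  [2]
  a=14..17: none
  a=18: (18, -4, 79), (18, 4, 79)  [2]
  a=19: (19, -16, 78), (19, 16, 78)  [2]
  a=20..21: none
  a=22: (22, -20, 69), (22, 20, 69)  [2]
  a=23: (23, -20, 66), (23, 20, 66)  [2]
  a=24..25: none
  a=26: (26, -16, 57), (26, 16, 57)  [2]
  a=27: (27, -22, 57), (27, 22, 57)  [2]
  a=28..30: none
  a=31: (31, -30, 53), (31, 30, 53)  [2]
  a=32: none
  a=33: (33, -20, 46), (33, -2, 43), (33, 2, 43), (33, 20, 46)  [4]
  a=34..36: none
  a=37: (37, -10, 39), (37, 10, 39)  [2]
  a=38: (38, -16, 39), (38, 16, 39)  [2]
  a=39..43: none
Total reduced forms: 1 + 1 + 2 + 2 + 2 + 2 + 2 + 2 + 2 + 2 + 2 + 2 + 2 + 2 + 4 + 2 + 2 = 34
h = 34

34


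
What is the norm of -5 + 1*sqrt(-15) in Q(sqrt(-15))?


N(a + b*sqrt(d)) = a^2 - d*b^2
= (-5)^2 - (-15)*(1)^2
= 25 + 15
= 40

40


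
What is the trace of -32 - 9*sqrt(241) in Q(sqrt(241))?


Tr(a + b*sqrt(d)) = (a + b*sqrt(d)) + (a - b*sqrt(d)) = 2a
= 2 * (-32)
= -64

-64


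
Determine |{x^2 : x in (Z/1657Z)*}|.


For prime p, the number of non-zero quadratic residues is (p-1)/2.
= (1657-1)/2
= 828

828


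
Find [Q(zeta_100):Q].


The degree equals Euler's totient phi(100).
100 = 2^2 * 5^2
phi(100) = 40

40


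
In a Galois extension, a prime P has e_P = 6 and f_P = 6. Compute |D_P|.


|D_P| = e * f
= 6 * 6
= 36

36


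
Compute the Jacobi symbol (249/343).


Compute (249/343) via quadratic reciprocity:
  reciprocity: (249/343) -> +(343/249)
  reduce: (94/249)
  pull out 2: (2/249) = +1  (since 249 mod 8 = 1)
  reciprocity: (47/249) -> +(249/47)
  reduce: (14/47)
  pull out 2: (2/47) = +1  (since 47 mod 8 = 7)
  reciprocity: (7/47) -> -(47/7)
  reduce: (5/7)
  reciprocity: (5/7) -> +(7/5)
  reduce: (2/5)
  pull out 2: (2/5) = -1  (since 5 mod 8 = 5)
  (1/5) = 1
Product of signs = 1

1


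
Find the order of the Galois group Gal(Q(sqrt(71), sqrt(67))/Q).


The 2 square roots of distinct primes are multiplicatively independent over Q,
so [K:Q] = 2^2 and Gal(K/Q) is isomorphic to (Z/2Z)^2.
|Gal| = 2^2 = 4

4


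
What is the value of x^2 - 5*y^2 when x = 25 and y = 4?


x^2 - d*y^2
= 25^2 - 5*4^2
= 625 - 80
= 545

545


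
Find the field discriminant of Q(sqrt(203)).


For K = Q(sqrt(d)) with d squarefree: disc(K) = d if d = 1 mod 4, and disc(K) = 4d if d = 2 or 3 mod 4.
Here d = 203, and d mod 4 = 3.
d = 3 mod 4, not 1 (O_K = Z[sqrt(d)]), so disc(K) = 4d = 4 * (203) = 812

812


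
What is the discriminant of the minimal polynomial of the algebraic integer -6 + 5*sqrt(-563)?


The element -6 + 5*sqrt(-563) has minimal polynomial:
x^2 + 12*x + 14111
Discriminant = (12)^2 - 4*(14111)
= 144 - 56444
= -56300

-56300


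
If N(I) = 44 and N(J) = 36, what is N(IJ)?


N(IJ) = N(I) * N(J)
= 44 * 36
= 1584

1584


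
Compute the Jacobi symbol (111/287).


Compute (111/287) via quadratic reciprocity:
  reciprocity: (111/287) -> -(287/111)
  reduce: (65/111)
  reciprocity: (65/111) -> +(111/65)
  reduce: (46/65)
  pull out 2: (2/65) = +1  (since 65 mod 8 = 1)
  reciprocity: (23/65) -> +(65/23)
  reduce: (19/23)
  reciprocity: (19/23) -> -(23/19)
  reduce: (4/19)
  pull out 2: (2/19) = -1  (since 19 mod 8 = 3)
  pull out 2: (2/19) = -1  (since 19 mod 8 = 3)
  (1/19) = 1
Product of signs = 1

1


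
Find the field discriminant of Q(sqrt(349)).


For K = Q(sqrt(d)) with d squarefree: disc(K) = d if d = 1 mod 4, and disc(K) = 4d if d = 2 or 3 mod 4.
Here d = 349, and d mod 4 = 1.
d = 1 mod 4 (O_K = Z[(1+sqrt(d))/2]), so disc(K) = d = 349

349


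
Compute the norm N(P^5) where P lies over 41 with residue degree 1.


N(P^a) = p^(a*f)
= 41^(5*1)
= 41^5
= 115856201

115856201


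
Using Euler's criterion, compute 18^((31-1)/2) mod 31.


p = 31 is prime and the exponent is (p-1)/2 = 15, so by Euler's criterion 18^15 = (18/31) = +1 or -1 mod 31.
Compute by square-and-multiply:
  15 = 8 + 4 + 2 + 1 (binary 1111)
  Repeated squaring mod 31: 18^1 = 18, 18^2 = 14, 18^4 = 10, 18^8 = 7
  18^15 = 18^8 * 18^4 * 18^2 * 18^1 = 7 * 10 * 14 * 18 mod 31
    7 * 10 = 70 = 8 mod 31
    8 * 14 = 112 = 19 mod 31
    19 * 18 = 342 = 1 mod 31
  18^15 = 1 mod 31
Result 1: 18 is a quadratic residue mod 31.
18^15 mod 31 = 1

1


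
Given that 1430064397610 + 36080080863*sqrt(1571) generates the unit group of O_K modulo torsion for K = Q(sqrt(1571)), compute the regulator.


epsilon = 1430064397610 + 36080080863*sqrt(1571)
= 2.8601e+12
R = ln(2.8601e+12)
= 28.6819

28.6819


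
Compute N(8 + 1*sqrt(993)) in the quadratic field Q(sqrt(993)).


N(a + b*sqrt(d)) = a^2 - d*b^2
= (8)^2 - (993)*(1)^2
= 64 - 993
= -929

-929


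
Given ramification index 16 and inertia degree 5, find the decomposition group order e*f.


|D_P| = e * f
= 16 * 5
= 80

80


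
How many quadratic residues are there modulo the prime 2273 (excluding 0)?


For prime p, the number of non-zero quadratic residues is (p-1)/2.
= (2273-1)/2
= 1136

1136


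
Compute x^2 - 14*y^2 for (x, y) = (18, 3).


x^2 - d*y^2
= 18^2 - 14*3^2
= 324 - 126
= 198

198


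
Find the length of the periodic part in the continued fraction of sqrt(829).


Run the CF algorithm for sqrt(829).
a_0 = floor(sqrt(829)) = 28; set m_0=0, q_0=1.
Recurrence: m' = q*a - m,  q' = (d - m'^2)/q,  a' = floor((a_0 + m')/q').
  step 1: m=28, q=45, a=1
  step 2: m=17, q=12, a=3
  step 3: m=19, q=39, a=1
  step 4: m=20, q=11, a=4
  step 5: m=24, q=23, a=2
  step 6: m=22, q=15, a=3
  step 7: m=23, q=20, a=2
  step 8: m=17, q=27, a=1
  step 9: m=10, q=27, a=1
  step 10: m=17, q=20, a=2
  step 11: m=23, q=15, a=3
  step 12: m=22, q=23, a=2
  step 13: m=24, q=11, a=4
  step 14: m=20, q=39, a=1
  step 15: m=19, q=12, a=3
  step 16: m=17, q=45, a=1
  step 17: m=28, q=1, a=56
a_17 = 2*a_0 = 56, so the period closes here.
sqrt(829) = [28; 1, 3, 1, 4, 2, 3, 2, 1, 1, 2, 3, 2, 4, 1, 3, 1, 56]
Period length = 17

17


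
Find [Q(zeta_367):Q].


The degree equals Euler's totient phi(367).
367 = 367
phi(367) = 366

366


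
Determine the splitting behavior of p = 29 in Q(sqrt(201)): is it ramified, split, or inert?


K = Q(sqrt(201)). Since d mod 4 = 1, disc(K) = 201.
Check p | disc: 201 mod 29 = 27.
p does not divide disc. Compute Legendre symbol (d/p):
27^((29-1)/2) mod 29 = -1
(d/p) = -1, so p is inert: (p) stays prime with e=1, f=2, g=1.
Therefore p is inert.

inert


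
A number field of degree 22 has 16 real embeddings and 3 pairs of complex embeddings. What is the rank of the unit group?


By Dirichlet's unit theorem:
rank = r1 + r2 - 1
= 16 + 3 - 1
= 18

18


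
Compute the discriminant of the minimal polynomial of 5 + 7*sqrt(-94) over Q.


The element 5 + 7*sqrt(-94) has minimal polynomial:
x^2 - 10*x + 4631
Discriminant = (-10)^2 - 4*(4631)
= 100 - 18524
= -18424

-18424


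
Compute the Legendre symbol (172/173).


p = 173 is prime, so compute (172/173) with the reciprocity algorithm (Jacobi-symbol steps: pull out 2s via (2/n), flip via reciprocity, reduce):
  pull out 2: (2/173) = -1  (since 173 mod 8 = 5)
  pull out 2: (2/173) = -1  (since 173 mod 8 = 5)
  reciprocity: (43/173) -> +(173/43)
  reduce: (1/43)
  (1/43) = 1
Product of signs = 1
(172/173) = 1

1


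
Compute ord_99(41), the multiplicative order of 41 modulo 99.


We want ord_99(41), the smallest k >= 1 with 41^k = 1 mod 99.
n = 99 = 3^2 * 11, phi(99) = 60; the order divides phi(n).
Divisors of 60: 1, 2, 3, 4, 5, 6, 10, 12, 15, 20, 30, 60
Repeated squaring mod 99: 41^1 = 41, 41^2 = 97, 41^4 = 4, 41^8 = 16, 41^16 = 58, 41^32 = 97
Test divisors in increasing order:
  k=1: 41^1 = 41 mod 99
  k=2: 41^2 = 97 mod 99
  k=3: 41^3 = 97 * 41 = 17 mod 99
  k=4: 41^4 = 4 mod 99
  k=5: 41^5 = 4 * 41 = 65 mod 99
  k=6: 41^6 = 4 * 97 = 91 mod 99
  k=10: 41^10 = 16 * 97 = 67 mod 99
  k=12: 41^12 = 16 * 4 = 64 mod 99
  k=15: 41^15 = 16 * 4 * 97 * 41 = 98 mod 99
  k=20: 41^20 = 58 * 4 = 34 mod 99
  k=30: 41^30 = 58 * 16 * 4 * 97 = 1 mod 99  <- first divisor giving 1
Order = 30

30


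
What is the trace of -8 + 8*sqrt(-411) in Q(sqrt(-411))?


Tr(a + b*sqrt(d)) = (a + b*sqrt(d)) + (a - b*sqrt(d)) = 2a
= 2 * (-8)
= -16

-16


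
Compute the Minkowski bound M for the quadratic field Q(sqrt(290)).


d = 290, d mod 4 = 2, so disc(K) = 4d = 1160; |disc(K)| = 1160
Real quadratic field, so n = 2, s = r2 = 0, r1 = 2
M = (n!/n^n) * (4/pi)^s * sqrt(|disc(K)|) = (2!/2^2) * (4/pi)^0 * sqrt(1160)
= 0.5 * 1.000000 * 34.058773
= 17.0294

17.0294


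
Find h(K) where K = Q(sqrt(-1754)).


K = Q(sqrt(-1754)). d mod 4 = 2, so D = disc(K) = 4d = -7016
h(K) equals the number of primitive reduced positive-definite forms (a, b, c) = a*x^2 + b*x*y + c*y^2 with b^2 - 4ac = D,
where reduced means |b| <= a <= c, with b >= 0 whenever |b| = a or a = c, and primitive means gcd(a, b, c) = 1.
Reduced forces 3a^2 <= |D| = 7016, so 1 <= a <= 48; b must have the parity of D, and c = (b^2 - D)/(4a) must be an integer >= a.
Enumerate a = 1..48, b in [-a, a]:
  a=1: (1, 0, 1754)  [1]
  a=2: (2, 0, 877)  [1]
  a=3: (3, -2, 585), (3, 2, 585)  [2]
  a=4: none
  a=5: (5, -2, 351), (5, 2, 351)  [2]
  a=6: (6, -4, 293), (6, 4, 293)  [2]
  a=7..8: none
  a=9: (9, -2, 195), (9, 2, 195)  [2]
  a=10: (10, -8, 177), (10, 8, 177)  [2]
  a=11..12: none
  a=13: (13, -2, 135), (13, 2, 135)  [2]
  a=14: none
  a=15: (15, -8, 118), (15, -2, 117), (15, 2, 117), (15, 8, 118)  [4]
  a=16..17: none
  a=18: (18, -16, 101), (18, 16, 101)  [2]
  a=19..24: none
  a=25: (25, -22, 75), (25, 22, 75)  [2]
  a=26: (26, -24, 73), (26, 24, 73)  [2]
  a=27: (27, -2, 65), (27, 2, 65)  [2]
  a=28..29: none
  a=30: (30, -28, 65), (30, -8, 59), (30, 8, 59), (30, 28, 65)  [4]
  a=31..38: none
  a=39: (39, -28, 50), (39, -2, 45), (39, 2, 45), (39, 28, 50)  [4]
  a=40: none
  a=41: (41, -6, 43), (41, 6, 43)  [2]
  a=42..44: none
  a=45: (45, -38, 47), (45, 38, 47)  [2]
  a=46..48: none
Total reduced forms: 1 + 1 + 2 + 2 + 2 + 2 + 2 + 2 + 4 + 2 + 2 + 2 + 2 + 4 + 4 + 2 + 2 = 38
h = 38

38


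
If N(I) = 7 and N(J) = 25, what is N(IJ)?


N(IJ) = N(I) * N(J)
= 7 * 25
= 175

175


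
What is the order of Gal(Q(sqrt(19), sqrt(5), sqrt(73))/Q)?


The 3 square roots of distinct primes are multiplicatively independent over Q,
so [K:Q] = 2^3 and Gal(K/Q) is isomorphic to (Z/2Z)^3.
|Gal| = 2^3 = 8

8


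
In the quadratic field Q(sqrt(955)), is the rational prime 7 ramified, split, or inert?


K = Q(sqrt(955)). Since d mod 4 = 3, disc(K) = 3820.
Check p | disc: 3820 mod 7 = 5.
p does not divide disc. Compute Legendre symbol (d/p):
3^((7-1)/2) mod 7 = -1
(d/p) = -1, so p is inert: (p) stays prime with e=1, f=2, g=1.
Therefore p is inert.

inert


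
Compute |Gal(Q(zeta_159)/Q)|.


|Gal(Q(zeta_159)/Q)| = phi(159)
= 104

104


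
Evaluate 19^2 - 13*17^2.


x^2 - d*y^2
= 19^2 - 13*17^2
= 361 - 3757
= -3396

-3396


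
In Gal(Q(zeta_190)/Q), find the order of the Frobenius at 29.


The Frobenius at p in Gal(Q(zeta_n)/Q) = (Z/nZ)* is the class of p, so its order is ord_190(29), the smallest k >= 1 with 29^k = 1 mod 190.
n = 190 = 2 * 5 * 19, phi(190) = 72; the order divides phi(n).
Divisors of 72: 1, 2, 3, 4, 6, 8, 9, 12, 18, 24, 36, 72
Repeated squaring mod 190: 29^1 = 29, 29^2 = 81, 29^4 = 101, 29^8 = 131, 29^16 = 61, 29^32 = 111, 29^64 = 161
Test divisors in increasing order:
  k=1: 29^1 = 29 mod 190
  k=2: 29^2 = 81 mod 190
  k=3: 29^3 = 81 * 29 = 69 mod 190
  k=4: 29^4 = 101 mod 190
  k=6: 29^6 = 101 * 81 = 11 mod 190
  k=8: 29^8 = 131 mod 190
  k=9: 29^9 = 131 * 29 = 189 mod 190
  k=12: 29^12 = 131 * 101 = 121 mod 190
  k=18: 29^18 = 61 * 81 = 1 mod 190  <- first divisor giving 1
Order = 18

18


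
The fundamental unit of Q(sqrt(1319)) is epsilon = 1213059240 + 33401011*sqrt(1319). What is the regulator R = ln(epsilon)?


epsilon = 1213059240 + 33401011*sqrt(1319)
= 2.4261e+09
R = ln(2.4261e+09)
= 21.6096

21.6096


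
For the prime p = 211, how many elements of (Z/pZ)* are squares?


For prime p, the number of non-zero quadratic residues is (p-1)/2.
= (211-1)/2
= 105

105


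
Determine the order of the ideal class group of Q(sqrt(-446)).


K = Q(sqrt(-446)). d mod 4 = 2, so D = disc(K) = 4d = -1784
h(K) equals the number of primitive reduced positive-definite forms (a, b, c) = a*x^2 + b*x*y + c*y^2 with b^2 - 4ac = D,
where reduced means |b| <= a <= c, with b >= 0 whenever |b| = a or a = c, and primitive means gcd(a, b, c) = 1.
Reduced forces 3a^2 <= |D| = 1784, so 1 <= a <= 24; b must have the parity of D, and c = (b^2 - D)/(4a) must be an integer >= a.
Enumerate a = 1..24, b in [-a, a]:
  a=1: (1, 0, 446)  [1]
  a=2: (2, 0, 223)  [1]
  a=3: (3, -2, 149), (3, 2, 149)  [2]
  a=4: none
  a=5: (5, -4, 90), (5, 4, 90)  [2]
  a=6: (6, -4, 75), (6, 4, 75)  [2]
  a=7: (7, -6, 65), (7, 6, 65)  [2]
  a=8: none
  a=9: (9, -4, 50), (9, 4, 50)  [2]
  a=10: (10, -4, 45), (10, 4, 45)  [2]
  a=11: (11, -8, 42), (11, 8, 42)  [2]
  a=12: none
  a=13: (13, -6, 35), (13, 6, 35)  [2]
  a=14: (14, -8, 33), (14, 8, 33)  [2]
  a=15: (15, -14, 33), (15, -4, 30), (15, 4, 30), (15, 14, 33)  [4]
  a=16: none
  a=17: (17, -16, 30), (17, 16, 30)  [2]
  a=18: (18, -4, 25), (18, 4, 25)  [2]
  a=19..20: none
  a=21: (21, -20, 26), (21, -8, 22), (21, 8, 22), (21, 20, 26)  [4]
  a=22..24: none
Total reduced forms: 1 + 1 + 2 + 2 + 2 + 2 + 2 + 2 + 2 + 2 + 2 + 4 + 2 + 2 + 4 = 32
h = 32

32
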